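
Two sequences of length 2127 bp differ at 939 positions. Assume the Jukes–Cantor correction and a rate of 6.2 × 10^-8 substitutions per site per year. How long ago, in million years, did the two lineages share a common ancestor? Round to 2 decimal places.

5.37

p = 939/2127 ≈ 0.441467.
d = −(3/4) ln(1 − 4p/3) = −0.75 ln(1 − 0.588623) = −0.75 ln(0.411377)
  = −0.75 × (-0.888245) = 0.666184 substitutions/site.
Under a molecular clock d = 2μt, so t = d/(2μ) = 0.666184 / (2 × 6.2 × 10^-8) = 5.37 million years.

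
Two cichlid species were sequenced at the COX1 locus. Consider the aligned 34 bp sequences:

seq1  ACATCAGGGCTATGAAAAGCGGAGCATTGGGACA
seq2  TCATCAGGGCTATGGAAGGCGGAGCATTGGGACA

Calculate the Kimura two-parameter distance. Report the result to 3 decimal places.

Of 34 sites, 2 differences are transitions and 1 are transversions, so P = 2/34 ≈ 0.058824 and Q = 1/34 ≈ 0.029412.
Under the Kimura two-parameter model, d = −½ ln(1 − 2P − Q) − ¼ ln(1 − 2Q).
1 − 2P − Q = 0.85294, giving −½ ln(0.85294) = 0.079533.
1 − 2Q = 0.941176, giving −¼ ln(0.941176) = 0.015156.
d = 0.079533 + 0.015156 = 0.094689.

0.095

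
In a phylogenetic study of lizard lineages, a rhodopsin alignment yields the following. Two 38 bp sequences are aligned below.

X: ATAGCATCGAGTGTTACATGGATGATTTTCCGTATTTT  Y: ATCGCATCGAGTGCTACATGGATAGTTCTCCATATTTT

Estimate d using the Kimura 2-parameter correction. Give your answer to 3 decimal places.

Of 38 sites, 5 differences are transitions and 1 are transversions, so P = 5/38 ≈ 0.131579 and Q = 1/38 ≈ 0.026316.
Under the Kimura two-parameter model, d = −½ ln(1 − 2P − Q) − ¼ ln(1 − 2Q).
1 − 2P − Q = 0.710526, giving −½ ln(0.710526) = 0.170875.
1 − 2Q = 0.947368, giving −¼ ln(0.947368) = 0.013517.
d = 0.170875 + 0.013517 = 0.184392.

0.184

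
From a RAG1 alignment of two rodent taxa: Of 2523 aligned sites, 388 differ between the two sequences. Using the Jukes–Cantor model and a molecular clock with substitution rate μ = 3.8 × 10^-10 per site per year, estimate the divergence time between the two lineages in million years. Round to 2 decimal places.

p = 388/2523 ≈ 0.153785.
d = −(3/4) ln(1 − 4p/3) = −0.75 ln(1 − 0.205047) = −0.75 ln(0.794953)
  = −0.75 × (-0.229472) = 0.172104 substitutions/site.
Under a molecular clock d = 2μt, so t = d/(2μ) = 0.172104 / (2 × 3.8 × 10^-10) = 226.45 million years.

226.45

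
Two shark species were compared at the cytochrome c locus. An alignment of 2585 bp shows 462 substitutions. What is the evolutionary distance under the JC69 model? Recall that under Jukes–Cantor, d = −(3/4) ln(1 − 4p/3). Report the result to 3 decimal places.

p = 462/2585 ≈ 0.178723.
d = −(3/4) ln(1 − 4p/3) = −0.75 ln(1 − 0.238297) = −0.75 ln(0.761703)
  = −0.75 × (-0.272199) = 0.204149 substitutions/site.

0.204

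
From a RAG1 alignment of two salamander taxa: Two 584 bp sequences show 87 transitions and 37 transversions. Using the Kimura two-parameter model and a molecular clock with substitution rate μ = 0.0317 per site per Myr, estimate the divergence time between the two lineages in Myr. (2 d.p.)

4.07

P = 87/584 ≈ 0.148973 and Q = 37/584 ≈ 0.063356.
Under the Kimura two-parameter model, d = −½ ln(1 − 2P − Q) − ¼ ln(1 − 2Q).
1 − 2P − Q = 0.638698, giving −½ ln(0.638698) = 0.224162.
1 − 2Q = 0.873288, giving −¼ ln(0.873288) = 0.033872.
d = 0.224162 + 0.033872 = 0.258034.
Under a molecular clock d = 2μt, so t = d/(2μ) = 0.258034 / (2 × 0.0317) = 4.07 Myr.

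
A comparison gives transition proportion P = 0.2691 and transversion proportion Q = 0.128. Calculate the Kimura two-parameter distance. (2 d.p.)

Under the Kimura two-parameter model, d = −½ ln(1 − 2P − Q) − ¼ ln(1 − 2Q).
1 − 2P − Q = 0.3338, giving −½ ln(0.3338) = 0.548607.
1 − 2Q = 0.744, giving −¼ ln(0.744) = 0.073929.
d = 0.548607 + 0.073929 = 0.622536.

0.62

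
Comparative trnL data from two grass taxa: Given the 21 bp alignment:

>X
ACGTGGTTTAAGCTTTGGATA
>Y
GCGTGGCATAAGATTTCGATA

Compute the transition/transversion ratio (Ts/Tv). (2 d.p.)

Transitions are A↔G and C↔T; transversions are all other mismatches.
Transitions: 2. Transversions: 3.
R = 2/3 = 0.666666… ≈ 0.67 (to 2 d.p.).

0.67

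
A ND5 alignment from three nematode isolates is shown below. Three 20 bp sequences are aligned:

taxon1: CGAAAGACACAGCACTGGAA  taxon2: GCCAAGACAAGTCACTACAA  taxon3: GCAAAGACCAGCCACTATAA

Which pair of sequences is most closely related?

taxon2 and taxon3

taxon1–taxon2: 8/20 differ, p = 0.400, d = 0.572.
taxon1–taxon3: 8/20 differ, p = 0.400, d = 0.572.
taxon2–taxon3: 4/20 differ, p = 0.200, d = 0.233.
The smallest distance is between taxon2 and taxon3.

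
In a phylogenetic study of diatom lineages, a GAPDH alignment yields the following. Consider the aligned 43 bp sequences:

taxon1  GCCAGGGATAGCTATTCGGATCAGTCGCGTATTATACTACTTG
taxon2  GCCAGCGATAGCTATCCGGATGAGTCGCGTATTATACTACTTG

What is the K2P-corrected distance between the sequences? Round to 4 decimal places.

0.0732

Of 43 sites, 1 differences are transitions and 2 are transversions, so P = 1/43 ≈ 0.023256 and Q = 2/43 ≈ 0.046512.
Under the Kimura two-parameter model, d = −½ ln(1 − 2P − Q) − ¼ ln(1 − 2Q).
1 − 2P − Q = 0.906976, giving −½ ln(0.906976) = 0.048820.
1 − 2Q = 0.906976, giving −¼ ln(0.906976) = 0.024410.
d = 0.048820 + 0.024410 = 0.073230.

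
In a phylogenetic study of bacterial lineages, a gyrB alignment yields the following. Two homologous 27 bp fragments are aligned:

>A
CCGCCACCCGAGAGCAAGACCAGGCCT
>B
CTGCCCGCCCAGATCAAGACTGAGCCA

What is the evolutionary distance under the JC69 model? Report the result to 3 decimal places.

0.441

The sequences differ at 9 of 27 sites (2, 6, 7, 10, 14, 21, 22, 23, 27), so p = 9/27 ≈ 0.333333.
d = −(3/4) ln(1 − 4p/3) = −0.75 ln(1 − 0.444444) = −0.75 ln(0.555556)
  = −0.75 × (-0.587786) = 0.440840 substitutions/site.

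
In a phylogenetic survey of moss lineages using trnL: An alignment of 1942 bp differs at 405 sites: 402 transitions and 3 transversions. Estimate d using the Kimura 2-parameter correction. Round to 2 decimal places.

0.27

P = 402/1942 ≈ 0.207003 and Q = 3/1942 ≈ 0.001545.
Under the Kimura two-parameter model, d = −½ ln(1 − 2P − Q) − ¼ ln(1 − 2Q).
1 − 2P − Q = 0.584449, giving −½ ln(0.584449) = 0.268543.
1 − 2Q = 0.99691, giving −¼ ln(0.99691) = 0.000774.
d = 0.268543 + 0.000774 = 0.269317.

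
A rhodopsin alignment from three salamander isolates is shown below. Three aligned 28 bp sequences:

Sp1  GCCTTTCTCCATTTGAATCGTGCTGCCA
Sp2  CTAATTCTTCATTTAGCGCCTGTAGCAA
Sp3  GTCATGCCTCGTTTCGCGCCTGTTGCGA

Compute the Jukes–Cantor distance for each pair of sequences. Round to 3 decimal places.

Sp1–Sp2: 13/28 sites differ → p ≈ 0.464286, d = −0.75 ln(1 − 0.619048) = 0.723811 ≈ 0.724.
Sp1–Sp3: 13/28 sites differ → p ≈ 0.464286, d = −0.75 ln(1 − 0.619048) = 0.723811 ≈ 0.724.
Sp2–Sp3: 8/28 sites differ → p ≈ 0.285714, d = −0.75 ln(1 − 0.380952) = 0.359679 ≈ 0.360.

d(Sp1,Sp2) = 0.724, d(Sp1,Sp3) = 0.724, d(Sp2,Sp3) = 0.360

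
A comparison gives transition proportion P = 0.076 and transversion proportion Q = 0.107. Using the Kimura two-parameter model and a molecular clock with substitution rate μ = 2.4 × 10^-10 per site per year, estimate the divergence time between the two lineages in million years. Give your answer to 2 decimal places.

437.66

Under the Kimura two-parameter model, d = −½ ln(1 − 2P − Q) − ¼ ln(1 − 2Q).
1 − 2P − Q = 0.741, giving −½ ln(0.741) = 0.149877.
1 − 2Q = 0.786, giving −¼ ln(0.786) = 0.060200.
d = 0.149877 + 0.060200 = 0.210077.
Under a molecular clock d = 2μt, so t = d/(2μ) = 0.210077 / (2 × 2.4 × 10^-10) = 437.66 million years.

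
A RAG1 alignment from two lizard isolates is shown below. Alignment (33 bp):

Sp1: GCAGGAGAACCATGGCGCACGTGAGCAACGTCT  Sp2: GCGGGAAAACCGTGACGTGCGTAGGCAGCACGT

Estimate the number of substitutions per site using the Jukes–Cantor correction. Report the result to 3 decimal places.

The sequences differ at 12 of 33 sites, so p = 12/33 ≈ 0.363636.
d = −(3/4) ln(1 − 4p/3) = −0.75 ln(1 − 0.484848) = −0.75 ln(0.515152)
  = −0.75 × (-0.663293) = 0.497470 substitutions/site.

0.497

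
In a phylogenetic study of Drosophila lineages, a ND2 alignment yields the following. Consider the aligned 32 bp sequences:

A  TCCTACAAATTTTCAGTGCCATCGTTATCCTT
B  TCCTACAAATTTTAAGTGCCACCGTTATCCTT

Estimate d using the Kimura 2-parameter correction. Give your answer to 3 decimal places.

0.065

Of 32 sites, 1 differences are transitions and 1 are transversions, so P = 1/32 = 0.03125 and Q = 1/32 = 0.03125.
Under the Kimura two-parameter model, d = −½ ln(1 − 2P − Q) − ¼ ln(1 − 2Q).
1 − 2P − Q = 0.90625, giving −½ ln(0.90625) = 0.049220.
1 − 2Q = 0.9375, giving −¼ ln(0.9375) = 0.016135.
d = 0.049220 + 0.016135 = 0.065355.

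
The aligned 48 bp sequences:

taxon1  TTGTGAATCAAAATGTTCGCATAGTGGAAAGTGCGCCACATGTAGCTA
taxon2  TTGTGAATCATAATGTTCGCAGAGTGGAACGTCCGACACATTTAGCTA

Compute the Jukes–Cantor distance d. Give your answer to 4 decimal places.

0.1367

The sequences differ at 6 of 48 sites (11, 22, 30, 33, 36, 42), so p = 6/48 = 0.125.
d = −(3/4) ln(1 − 4p/3) = −0.75 ln(1 − 0.166667) = −0.75 ln(0.833333)
  = −0.75 × (-0.182322) = 0.136742 substitutions/site.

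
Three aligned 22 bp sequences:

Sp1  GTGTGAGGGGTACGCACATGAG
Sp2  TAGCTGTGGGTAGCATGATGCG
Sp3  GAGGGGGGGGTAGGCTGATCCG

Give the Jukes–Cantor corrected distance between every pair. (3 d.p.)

d(Sp1,Sp2) = 0.974, d(Sp1,Sp3) = 0.497, d(Sp2,Sp3) = 0.414

Sp1–Sp2: 12/22 sites differ → p ≈ 0.545455, d = −0.75 ln(1 − 0.727273) = 0.974463 ≈ 0.974.
Sp1–Sp3: 8/22 sites differ → p ≈ 0.363636, d = −0.75 ln(1 − 0.484848) = 0.497470 ≈ 0.497.
Sp2–Sp3: 7/22 sites differ → p ≈ 0.318182, d = −0.75 ln(1 − 0.424243) = 0.414052 ≈ 0.414.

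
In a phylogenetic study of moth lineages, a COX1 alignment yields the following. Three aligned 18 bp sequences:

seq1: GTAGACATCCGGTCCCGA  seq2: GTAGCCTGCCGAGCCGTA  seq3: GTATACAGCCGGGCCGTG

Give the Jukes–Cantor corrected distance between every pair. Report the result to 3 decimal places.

seq1–seq2: 7/18 sites differ → p ≈ 0.388889, d = −0.75 ln(1 − 0.518519) = 0.548166 ≈ 0.548.
seq1–seq3: 6/18 sites differ → p ≈ 0.333333, d = −0.75 ln(1 − 0.444444) = 0.440839 ≈ 0.441.
seq2–seq3: 5/18 sites differ → p ≈ 0.277778, d = −0.75 ln(1 − 0.370371) = 0.346968 ≈ 0.347.

d(seq1,seq2) = 0.548, d(seq1,seq3) = 0.441, d(seq2,seq3) = 0.347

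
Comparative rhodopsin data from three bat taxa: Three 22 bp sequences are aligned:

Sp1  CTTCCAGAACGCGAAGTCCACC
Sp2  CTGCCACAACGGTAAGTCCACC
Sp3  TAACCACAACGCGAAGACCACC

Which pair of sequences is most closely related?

Sp1–Sp2: 4/22 differ, p = 0.182, d = 0.208.
Sp1–Sp3: 5/22 differ, p = 0.227, d = 0.271.
Sp2–Sp3: 6/22 differ, p = 0.273, d = 0.339.
The smallest distance is between Sp1 and Sp2.

Sp1 and Sp2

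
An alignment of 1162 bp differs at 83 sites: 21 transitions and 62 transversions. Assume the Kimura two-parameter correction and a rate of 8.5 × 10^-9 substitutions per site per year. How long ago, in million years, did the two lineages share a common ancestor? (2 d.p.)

4.42

P = 21/1162 ≈ 0.018072 and Q = 62/1162 ≈ 0.053356.
Under the Kimura two-parameter model, d = −½ ln(1 − 2P − Q) − ¼ ln(1 − 2Q).
1 − 2P − Q = 0.9105, giving −½ ln(0.9105) = 0.046881.
1 − 2Q = 0.893288, giving −¼ ln(0.893288) = 0.028212.
d = 0.046881 + 0.028212 = 0.075093.
Under a molecular clock d = 2μt, so t = d/(2μ) = 0.075093 / (2 × 8.5 × 10^-9) = 4.42 million years.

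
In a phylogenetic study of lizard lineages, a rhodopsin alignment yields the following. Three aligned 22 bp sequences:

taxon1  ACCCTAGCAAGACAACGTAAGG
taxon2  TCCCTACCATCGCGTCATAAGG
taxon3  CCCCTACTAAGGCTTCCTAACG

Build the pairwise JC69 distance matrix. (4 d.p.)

taxon1–taxon2: 8/22 sites differ → p ≈ 0.363636, d = −0.75 ln(1 − 0.484848) = 0.497470 ≈ 0.4975.
taxon1–taxon3: 8/22 sites differ → p ≈ 0.363636, d = −0.75 ln(1 − 0.484848) = 0.497470 ≈ 0.4975.
taxon2–taxon3: 7/22 sites differ → p ≈ 0.318182, d = −0.75 ln(1 − 0.424243) = 0.414052 ≈ 0.4141.

d(taxon1,taxon2) = 0.4975, d(taxon1,taxon3) = 0.4975, d(taxon2,taxon3) = 0.4141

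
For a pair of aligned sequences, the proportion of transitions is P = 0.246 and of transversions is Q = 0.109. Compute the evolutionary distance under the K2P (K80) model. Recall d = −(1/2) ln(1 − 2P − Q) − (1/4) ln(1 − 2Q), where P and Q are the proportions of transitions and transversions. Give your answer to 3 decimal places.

0.521

Under the Kimura two-parameter model, d = −½ ln(1 − 2P − Q) − ¼ ln(1 − 2Q).
1 − 2P − Q = 0.399, giving −½ ln(0.399) = 0.459397.
1 − 2Q = 0.782, giving −¼ ln(0.782) = 0.061475.
d = 0.459397 + 0.061475 = 0.520872.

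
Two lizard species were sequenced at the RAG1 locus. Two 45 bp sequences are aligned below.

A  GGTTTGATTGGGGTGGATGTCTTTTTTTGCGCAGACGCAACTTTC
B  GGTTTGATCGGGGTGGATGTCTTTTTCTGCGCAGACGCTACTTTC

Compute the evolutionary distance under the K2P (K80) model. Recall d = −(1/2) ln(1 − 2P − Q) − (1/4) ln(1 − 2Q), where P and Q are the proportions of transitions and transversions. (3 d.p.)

Of 45 sites, 2 differences are transitions and 1 are transversions, so P = 2/45 ≈ 0.044444 and Q = 1/45 ≈ 0.022222.
Under the Kimura two-parameter model, d = −½ ln(1 − 2P − Q) − ¼ ln(1 − 2Q).
1 − 2P − Q = 0.88889, giving −½ ln(0.88889) = 0.058891.
1 − 2Q = 0.955556, giving −¼ ln(0.955556) = 0.011365.
d = 0.058891 + 0.011365 = 0.070256.

0.070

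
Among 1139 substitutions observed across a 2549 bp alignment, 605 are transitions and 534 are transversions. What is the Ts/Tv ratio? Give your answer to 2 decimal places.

1.13

R = 605/534 = 1.132958… ≈ 1.13 (to 2 d.p.).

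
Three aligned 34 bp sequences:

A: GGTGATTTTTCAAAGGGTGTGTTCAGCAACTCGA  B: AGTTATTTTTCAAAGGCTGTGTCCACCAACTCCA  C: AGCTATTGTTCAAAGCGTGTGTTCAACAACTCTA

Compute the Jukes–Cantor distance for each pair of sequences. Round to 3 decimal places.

d(A,B) = 0.201, d(A,C) = 0.241, d(B,C) = 0.241

A–B: 6/34 sites differ → p ≈ 0.176471, d = −0.75 ln(1 − 0.235295) = 0.201199 ≈ 0.201.
A–C: 7/34 sites differ → p ≈ 0.205882, d = −0.75 ln(1 − 0.274509) = 0.240680 ≈ 0.241.
B–C: 7/34 sites differ → p ≈ 0.205882, d = −0.75 ln(1 − 0.274509) = 0.240680 ≈ 0.241.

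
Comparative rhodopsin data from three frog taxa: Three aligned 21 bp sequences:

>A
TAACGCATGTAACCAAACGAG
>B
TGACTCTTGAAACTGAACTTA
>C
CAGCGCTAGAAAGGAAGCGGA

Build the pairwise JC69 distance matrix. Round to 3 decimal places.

A–B: 9/21 sites differ → p ≈ 0.428571, d = −0.75 ln(1 − 0.571428) = 0.635472 ≈ 0.635.
A–C: 10/21 sites differ → p ≈ 0.47619, d = −0.75 ln(1 − 0.63492) = 0.755729 ≈ 0.756.
B–C: 11/21 sites differ → p ≈ 0.52381, d = −0.75 ln(1 − 0.698413) = 0.899023 ≈ 0.899.

d(A,B) = 0.635, d(A,C) = 0.756, d(B,C) = 0.899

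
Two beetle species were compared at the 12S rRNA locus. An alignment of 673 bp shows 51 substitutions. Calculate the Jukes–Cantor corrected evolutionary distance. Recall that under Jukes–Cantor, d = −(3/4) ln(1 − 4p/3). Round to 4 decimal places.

p = 51/673 ≈ 0.07578.
d = −(3/4) ln(1 − 4p/3) = −0.75 ln(1 − 0.10104) = −0.75 ln(0.89896)
  = −0.75 × (-0.106517) = 0.079888 substitutions/site.

0.0799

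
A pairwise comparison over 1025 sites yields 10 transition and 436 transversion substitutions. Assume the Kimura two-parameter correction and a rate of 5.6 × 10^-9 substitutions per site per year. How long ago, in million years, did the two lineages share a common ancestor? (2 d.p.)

P = 10/1025 ≈ 0.009756 and Q = 436/1025 ≈ 0.425366.
Under the Kimura two-parameter model, d = −½ ln(1 − 2P − Q) − ¼ ln(1 − 2Q).
1 − 2P − Q = 0.555122, giving −½ ln(0.555122) = 0.294284.
1 − 2Q = 0.149268, giving −¼ ln(0.149268) = 0.475503.
d = 0.294284 + 0.475503 = 0.769787.
Under a molecular clock d = 2μt, so t = d/(2μ) = 0.769787 / (2 × 5.6 × 10^-9) = 68.73 million years.

68.73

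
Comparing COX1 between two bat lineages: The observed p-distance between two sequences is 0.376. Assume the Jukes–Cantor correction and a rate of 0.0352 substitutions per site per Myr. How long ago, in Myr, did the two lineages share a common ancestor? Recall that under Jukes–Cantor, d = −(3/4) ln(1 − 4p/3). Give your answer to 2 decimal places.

7.41

d = −(3/4) ln(1 − 4p/3) = −0.75 ln(1 − 0.501333) = −0.75 ln(0.498667)
  = −0.75 × (-0.695817) = 0.521863 substitutions/site.
Under a molecular clock d = 2μt, so t = d/(2μ) = 0.521863 / (2 × 0.0352) = 7.41 Myr.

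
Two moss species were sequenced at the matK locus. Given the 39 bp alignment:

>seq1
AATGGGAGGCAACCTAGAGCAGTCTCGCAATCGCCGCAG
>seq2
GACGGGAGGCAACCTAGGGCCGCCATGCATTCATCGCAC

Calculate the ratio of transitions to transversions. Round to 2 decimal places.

Transitions are A↔G and C↔T; transversions are all other mismatches.
Transitions: 7. Transversions: 4.
R = 7/4 = 1.75.

1.75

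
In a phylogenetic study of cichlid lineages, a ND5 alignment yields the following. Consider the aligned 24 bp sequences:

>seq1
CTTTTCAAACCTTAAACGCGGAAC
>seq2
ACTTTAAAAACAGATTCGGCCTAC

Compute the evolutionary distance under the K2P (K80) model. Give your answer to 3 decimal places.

1.011

Of 24 sites, 1 differences are transitions and 11 are transversions, so P = 1/24 ≈ 0.041667 and Q = 11/24 ≈ 0.458333.
Under the Kimura two-parameter model, d = −½ ln(1 − 2P − Q) − ¼ ln(1 − 2Q).
1 − 2P − Q = 0.458333, giving −½ ln(0.458333) = 0.390080.
1 − 2Q = 0.083334, giving −¼ ln(0.083334) = 0.621225.
d = 0.390080 + 0.621225 = 1.011305.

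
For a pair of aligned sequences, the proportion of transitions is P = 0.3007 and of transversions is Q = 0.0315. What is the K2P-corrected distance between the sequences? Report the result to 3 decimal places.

0.517

Under the Kimura two-parameter model, d = −½ ln(1 − 2P − Q) − ¼ ln(1 − 2Q).
1 − 2P − Q = 0.3671, giving −½ ln(0.3671) = 0.501060.
1 − 2Q = 0.937, giving −¼ ln(0.937) = 0.016268.
d = 0.501060 + 0.016268 = 0.517328.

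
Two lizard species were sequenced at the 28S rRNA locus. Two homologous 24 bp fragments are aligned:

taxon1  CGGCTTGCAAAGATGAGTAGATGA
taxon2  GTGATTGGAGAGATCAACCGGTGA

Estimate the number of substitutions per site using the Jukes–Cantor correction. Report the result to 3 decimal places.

The sequences differ at 10 of 24 sites (1, 2, 4, 8, 10, 15, 17, 18, 19, 21), so p = 10/24 ≈ 0.416667.
d = −(3/4) ln(1 − 4p/3) = −0.75 ln(1 − 0.555556) = −0.75 ln(0.444444)
  = −0.75 × (-0.810931) = 0.608198 substitutions/site.

0.608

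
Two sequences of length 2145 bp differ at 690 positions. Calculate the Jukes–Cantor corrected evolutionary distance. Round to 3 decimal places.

p = 690/2145 ≈ 0.321678.
d = −(3/4) ln(1 − 4p/3) = −0.75 ln(1 − 0.428904) = −0.75 ln(0.571096)
  = −0.75 × (-0.560198) = 0.420149 substitutions/site.

0.420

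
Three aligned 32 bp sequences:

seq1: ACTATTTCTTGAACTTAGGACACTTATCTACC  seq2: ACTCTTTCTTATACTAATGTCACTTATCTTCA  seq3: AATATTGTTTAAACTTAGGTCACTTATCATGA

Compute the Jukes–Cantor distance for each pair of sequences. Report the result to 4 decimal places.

d(seq1,seq2) = 0.3041, d(seq1,seq3) = 0.3525, d(seq2,seq3) = 0.3525

seq1–seq2: 8/32 sites differ → p = 0.25, d = −0.75 ln(1 − 0.333333) = 0.304098 ≈ 0.3041.
seq1–seq3: 9/32 sites differ → p = 0.28125, d = −0.75 ln(1 − 0.375) = 0.352503 ≈ 0.3525.
seq2–seq3: 9/32 sites differ → p = 0.28125, d = −0.75 ln(1 − 0.375) = 0.352503 ≈ 0.3525.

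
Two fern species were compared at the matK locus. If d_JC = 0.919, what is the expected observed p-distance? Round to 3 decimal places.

0.530

p = (3/4)(1 − e^(−4d/3)) = 0.75 × (1 − e^(-1.225333)) = 0.75 × (1 − 0.293660) = 0.529755.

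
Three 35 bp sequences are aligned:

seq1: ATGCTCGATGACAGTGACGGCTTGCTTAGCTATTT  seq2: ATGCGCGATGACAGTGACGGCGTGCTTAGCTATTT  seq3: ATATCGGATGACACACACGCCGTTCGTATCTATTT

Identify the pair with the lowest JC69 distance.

seq1 and seq2

seq1–seq2: 2/35 differ, p = 0.057, d = 0.059.
seq1–seq3: 12/35 differ, p = 0.343, d = 0.458.
seq2–seq3: 11/35 differ, p = 0.314, d = 0.407.
The smallest distance is between seq1 and seq2.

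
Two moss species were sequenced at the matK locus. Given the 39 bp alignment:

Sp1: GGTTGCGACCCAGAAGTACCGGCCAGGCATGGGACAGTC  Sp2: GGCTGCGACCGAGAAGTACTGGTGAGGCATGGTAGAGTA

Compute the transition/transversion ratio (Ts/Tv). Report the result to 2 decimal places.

Transitions are A↔G and C↔T; transversions are all other mismatches.
Transitions: 3. Transversions: 5.
R = 3/5 = 0.60.

0.60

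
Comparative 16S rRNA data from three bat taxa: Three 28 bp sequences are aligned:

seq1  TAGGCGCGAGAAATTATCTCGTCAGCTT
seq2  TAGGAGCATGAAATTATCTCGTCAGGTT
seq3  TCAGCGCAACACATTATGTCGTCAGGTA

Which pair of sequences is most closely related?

seq1–seq2: 4/28 differ, p = 0.143, d = 0.158.
seq1–seq3: 8/28 differ, p = 0.286, d = 0.360.
seq2–seq3: 8/28 differ, p = 0.286, d = 0.360.
The smallest distance is between seq1 and seq2.

seq1 and seq2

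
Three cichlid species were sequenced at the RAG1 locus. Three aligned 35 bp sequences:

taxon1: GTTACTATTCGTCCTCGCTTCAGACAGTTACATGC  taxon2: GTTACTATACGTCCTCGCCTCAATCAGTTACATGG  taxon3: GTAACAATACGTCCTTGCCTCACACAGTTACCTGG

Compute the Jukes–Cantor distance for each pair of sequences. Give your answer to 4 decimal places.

taxon1–taxon2: 5/35 sites differ → p ≈ 0.142857, d = −0.75 ln(1 − 0.190476) = 0.158482 ≈ 0.1585.
taxon1–taxon3: 8/35 sites differ → p ≈ 0.228571, d = −0.75 ln(1 − 0.304761) = 0.272625 ≈ 0.2726.
taxon2–taxon3: 6/35 sites differ → p ≈ 0.171429, d = −0.75 ln(1 − 0.228572) = 0.194634 ≈ 0.1946.

d(taxon1,taxon2) = 0.1585, d(taxon1,taxon3) = 0.2726, d(taxon2,taxon3) = 0.1946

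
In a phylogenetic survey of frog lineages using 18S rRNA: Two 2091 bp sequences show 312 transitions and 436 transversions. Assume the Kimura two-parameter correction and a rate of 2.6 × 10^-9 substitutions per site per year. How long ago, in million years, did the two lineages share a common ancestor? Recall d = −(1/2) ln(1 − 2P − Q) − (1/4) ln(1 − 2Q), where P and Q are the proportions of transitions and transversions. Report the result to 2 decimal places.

P = 312/2091 ≈ 0.149211 and Q = 436/2091 ≈ 0.208513.
Under the Kimura two-parameter model, d = −½ ln(1 − 2P − Q) − ¼ ln(1 − 2Q).
1 − 2P − Q = 0.493065, giving −½ ln(0.493065) = 0.353557.
1 − 2Q = 0.582974, giving −¼ ln(0.582974) = 0.134903.
d = 0.353557 + 0.134903 = 0.488460.
Under a molecular clock d = 2μt, so t = d/(2μ) = 0.488460 / (2 × 2.6 × 10^-9) = 93.93 million years.

93.93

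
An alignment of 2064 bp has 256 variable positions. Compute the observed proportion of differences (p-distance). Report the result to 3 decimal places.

p = 256/2064 = 0.124031… ≈ 0.124 (to 3 d.p.).

0.124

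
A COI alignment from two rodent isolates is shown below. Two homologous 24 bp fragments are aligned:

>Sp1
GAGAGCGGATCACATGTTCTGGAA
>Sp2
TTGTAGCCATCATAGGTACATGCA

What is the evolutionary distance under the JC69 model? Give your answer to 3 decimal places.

0.961

The sequences differ at 13 of 24 sites, so p = 13/24 ≈ 0.541667.
d = −(3/4) ln(1 − 4p/3) = −0.75 ln(1 − 0.722223) = −0.75 ln(0.277777)
  = −0.75 × (-1.280937) = 0.960703 substitutions/site.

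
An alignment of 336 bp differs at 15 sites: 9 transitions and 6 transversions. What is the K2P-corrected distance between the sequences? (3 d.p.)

0.046

P = 9/336 ≈ 0.026786 and Q = 6/336 ≈ 0.017857.
Under the Kimura two-parameter model, d = −½ ln(1 − 2P − Q) − ¼ ln(1 − 2Q).
1 − 2P − Q = 0.928571, giving −½ ln(0.928571) = 0.037054.
1 − 2Q = 0.964286, giving −¼ ln(0.964286) = 0.009092.
d = 0.037054 + 0.009092 = 0.046146.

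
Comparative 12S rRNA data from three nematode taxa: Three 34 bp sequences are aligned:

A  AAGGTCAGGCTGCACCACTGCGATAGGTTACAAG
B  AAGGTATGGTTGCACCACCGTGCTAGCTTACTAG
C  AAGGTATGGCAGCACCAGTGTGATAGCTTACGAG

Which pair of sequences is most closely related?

B and C

A–B: 8/34 differ, p = 0.235, d = 0.282.
A–C: 7/34 differ, p = 0.206, d = 0.241.
B–C: 6/34 differ, p = 0.176, d = 0.201.
The smallest distance is between B and C.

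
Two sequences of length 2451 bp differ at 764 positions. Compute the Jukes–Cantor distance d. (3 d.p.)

p = 764/2451 ≈ 0.31171.
d = −(3/4) ln(1 − 4p/3) = −0.75 ln(1 − 0.415613) = −0.75 ln(0.584387)
  = −0.75 × (-0.537192) = 0.402894 substitutions/site.

0.403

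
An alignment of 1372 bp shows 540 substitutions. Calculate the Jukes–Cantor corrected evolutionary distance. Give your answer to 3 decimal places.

p = 540/1372 ≈ 0.393586.
d = −(3/4) ln(1 − 4p/3) = −0.75 ln(1 − 0.524781) = −0.75 ln(0.475219)
  = −0.75 × (-0.743980) = 0.557985 substitutions/site.

0.558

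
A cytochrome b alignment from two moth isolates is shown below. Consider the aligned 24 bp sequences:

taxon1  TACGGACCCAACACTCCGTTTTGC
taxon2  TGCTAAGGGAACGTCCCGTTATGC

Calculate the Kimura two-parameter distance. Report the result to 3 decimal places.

0.625

Of 24 sites, 5 differences are transitions and 5 are transversions, so P = 5/24 ≈ 0.208333 and Q = 5/24 ≈ 0.208333.
Under the Kimura two-parameter model, d = −½ ln(1 − 2P − Q) − ¼ ln(1 − 2Q).
1 − 2P − Q = 0.375001, giving −½ ln(0.375001) = 0.490413.
1 − 2Q = 0.583334, giving −¼ ln(0.583334) = 0.134749.
d = 0.490413 + 0.134749 = 0.625162.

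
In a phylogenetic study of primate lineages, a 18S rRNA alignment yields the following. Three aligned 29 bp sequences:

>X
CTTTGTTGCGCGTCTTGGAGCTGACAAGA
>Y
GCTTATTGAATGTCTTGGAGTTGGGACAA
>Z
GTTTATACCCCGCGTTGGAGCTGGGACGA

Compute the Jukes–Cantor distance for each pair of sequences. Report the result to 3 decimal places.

X–Y: 11/29 sites differ → p ≈ 0.37931, d = −0.75 ln(1 − 0.505747) = 0.528531 ≈ 0.529.
X–Z: 10/29 sites differ → p ≈ 0.344828, d = −0.75 ln(1 − 0.459771) = 0.461822 ≈ 0.462.
Y–Z: 10/29 sites differ → p ≈ 0.344828, d = −0.75 ln(1 − 0.459771) = 0.461822 ≈ 0.462.

d(X,Y) = 0.529, d(X,Z) = 0.462, d(Y,Z) = 0.462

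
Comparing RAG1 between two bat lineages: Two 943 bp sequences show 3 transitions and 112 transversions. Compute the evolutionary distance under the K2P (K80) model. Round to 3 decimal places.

0.135

P = 3/943 ≈ 0.003181 and Q = 112/943 ≈ 0.11877.
Under the Kimura two-parameter model, d = −½ ln(1 − 2P − Q) − ¼ ln(1 − 2Q).
1 − 2P − Q = 0.874868, giving −½ ln(0.874868) = 0.066841.
1 − 2Q = 0.76246, giving −¼ ln(0.76246) = 0.067801.
d = 0.066841 + 0.067801 = 0.134642.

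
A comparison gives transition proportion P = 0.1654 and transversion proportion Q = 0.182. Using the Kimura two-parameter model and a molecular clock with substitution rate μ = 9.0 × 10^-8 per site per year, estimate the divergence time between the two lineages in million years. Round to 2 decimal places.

Under the Kimura two-parameter model, d = −½ ln(1 − 2P − Q) − ¼ ln(1 − 2Q).
1 − 2P − Q = 0.4872, giving −½ ln(0.4872) = 0.359540.
1 − 2Q = 0.636, giving −¼ ln(0.636) = 0.113139.
d = 0.359540 + 0.113139 = 0.472679.
Under a molecular clock d = 2μt, so t = d/(2μ) = 0.472679 / (2 × 9.0 × 10^-8) = 2.63 million years.

2.63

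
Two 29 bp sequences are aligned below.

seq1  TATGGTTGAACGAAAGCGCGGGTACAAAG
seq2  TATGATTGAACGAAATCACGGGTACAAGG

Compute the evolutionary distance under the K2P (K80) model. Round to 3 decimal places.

0.156

Of 29 sites, 3 differences are transitions and 1 are transversions, so P = 3/29 ≈ 0.103448 and Q = 1/29 ≈ 0.034483.
Under the Kimura two-parameter model, d = −½ ln(1 − 2P − Q) − ¼ ln(1 − 2Q).
1 − 2P − Q = 0.758621, giving −½ ln(0.758621) = 0.138126.
1 − 2Q = 0.931034, giving −¼ ln(0.931034) = 0.017865.
d = 0.138126 + 0.017865 = 0.155991.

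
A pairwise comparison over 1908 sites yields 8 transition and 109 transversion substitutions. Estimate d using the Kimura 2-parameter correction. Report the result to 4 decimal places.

P = 8/1908 ≈ 0.004193 and Q = 109/1908 ≈ 0.057128.
Under the Kimura two-parameter model, d = −½ ln(1 − 2P − Q) − ¼ ln(1 − 2Q).
1 − 2P − Q = 0.934486, giving −½ ln(0.934486) = 0.033879.
1 − 2Q = 0.885744, giving −¼ ln(0.885744) = 0.030332.
d = 0.033879 + 0.030332 = 0.064211.

0.0642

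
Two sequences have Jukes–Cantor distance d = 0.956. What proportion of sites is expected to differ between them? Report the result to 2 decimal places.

0.54

p = (3/4)(1 − e^(−4d/3)) = 0.75 × (1 − e^(-1.274667)) = 0.75 × (1 − 0.279524) = 0.540357.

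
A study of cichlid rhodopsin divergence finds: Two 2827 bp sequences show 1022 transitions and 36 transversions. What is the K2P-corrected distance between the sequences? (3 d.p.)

0.672

P = 1022/2827 ≈ 0.361514 and Q = 36/2827 ≈ 0.012734.
Under the Kimura two-parameter model, d = −½ ln(1 − 2P − Q) − ¼ ln(1 − 2Q).
1 − 2P − Q = 0.264238, giving −½ ln(0.264238) = 0.665453.
1 − 2Q = 0.974532, giving −¼ ln(0.974532) = 0.006449.
d = 0.665453 + 0.006449 = 0.671902.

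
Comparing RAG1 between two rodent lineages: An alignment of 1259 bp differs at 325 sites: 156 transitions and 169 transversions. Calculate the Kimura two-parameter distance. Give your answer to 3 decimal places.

0.319

P = 156/1259 ≈ 0.123908 and Q = 169/1259 ≈ 0.134234.
Under the Kimura two-parameter model, d = −½ ln(1 − 2P − Q) − ¼ ln(1 − 2Q).
1 − 2P − Q = 0.61795, giving −½ ln(0.61795) = 0.240674.
1 − 2Q = 0.731532, giving −¼ ln(0.731532) = 0.078154.
d = 0.240674 + 0.078154 = 0.318828.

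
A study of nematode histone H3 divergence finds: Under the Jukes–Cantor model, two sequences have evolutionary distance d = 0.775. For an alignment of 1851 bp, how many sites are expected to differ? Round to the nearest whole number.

Invert JC69: p = (3/4)(1 − e^(−4d/3)) = 0.75 × (1 − e^(-1.033333)) = 0.75 × (1 − 0.355819) = 0.483136.
Expected differing sites = pL ≈ 0.483136 × 1851 = 894.284736 ≈ 894.

894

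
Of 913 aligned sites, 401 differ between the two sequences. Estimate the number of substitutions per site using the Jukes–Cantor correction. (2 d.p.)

0.66

p = 401/913 ≈ 0.439211.
d = −(3/4) ln(1 − 4p/3) = −0.75 ln(1 − 0.585615) = −0.75 ln(0.414385)
  = −0.75 × (-0.880960) = 0.660720 substitutions/site.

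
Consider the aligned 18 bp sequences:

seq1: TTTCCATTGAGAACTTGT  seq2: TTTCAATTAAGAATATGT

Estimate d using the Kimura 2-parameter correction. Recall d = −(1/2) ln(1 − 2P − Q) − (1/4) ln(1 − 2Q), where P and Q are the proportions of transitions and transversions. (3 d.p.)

Of 18 sites, 2 differences are transitions and 2 are transversions, so P = 2/18 ≈ 0.111111 and Q = 2/18 ≈ 0.111111.
Under the Kimura two-parameter model, d = −½ ln(1 − 2P − Q) − ¼ ln(1 − 2Q).
1 − 2P − Q = 0.666667, giving −½ ln(0.666667) = 0.202732.
1 − 2Q = 0.777778, giving −¼ ln(0.777778) = 0.062829.
d = 0.202732 + 0.062829 = 0.265561.

0.266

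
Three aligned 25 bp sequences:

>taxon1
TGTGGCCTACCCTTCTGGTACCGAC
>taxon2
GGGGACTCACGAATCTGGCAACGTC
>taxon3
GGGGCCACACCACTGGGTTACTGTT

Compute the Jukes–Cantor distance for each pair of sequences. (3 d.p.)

taxon1–taxon2: 11/25 sites differ → p = 0.44, d = −0.75 ln(1 − 0.586667) = 0.662626 ≈ 0.663.
taxon1–taxon3: 13/25 sites differ → p = 0.52, d = −0.75 ln(1 − 0.693333) = 0.886495 ≈ 0.886.
taxon2–taxon3: 11/25 sites differ → p = 0.44, d = −0.75 ln(1 − 0.586667) = 0.662626 ≈ 0.663.

d(taxon1,taxon2) = 0.663, d(taxon1,taxon3) = 0.886, d(taxon2,taxon3) = 0.663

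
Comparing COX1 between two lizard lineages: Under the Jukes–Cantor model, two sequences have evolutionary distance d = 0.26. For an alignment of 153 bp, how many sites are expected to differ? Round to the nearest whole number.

Invert JC69: p = (3/4)(1 − e^(−4d/3)) = 0.75 × (1 − e^(-0.346667)) = 0.75 × (1 − 0.707041) = 0.219719.
Expected differing sites = pL ≈ 0.219719 × 153 = 33.617007 ≈ 34.

34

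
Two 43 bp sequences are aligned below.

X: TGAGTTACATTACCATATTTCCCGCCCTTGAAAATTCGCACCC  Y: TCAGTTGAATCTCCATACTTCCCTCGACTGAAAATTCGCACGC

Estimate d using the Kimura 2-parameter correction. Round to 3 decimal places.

0.313

Of 43 sites, 4 differences are transitions and 7 are transversions, so P = 4/43 ≈ 0.093023 and Q = 7/43 ≈ 0.162791.
Under the Kimura two-parameter model, d = −½ ln(1 − 2P − Q) − ¼ ln(1 − 2Q).
1 − 2P − Q = 0.651163, giving −½ ln(0.651163) = 0.214498.
1 − 2Q = 0.674418, giving −¼ ln(0.674418) = 0.098476.
d = 0.214498 + 0.098476 = 0.312974.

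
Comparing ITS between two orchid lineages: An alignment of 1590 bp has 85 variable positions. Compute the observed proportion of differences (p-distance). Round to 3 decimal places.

0.053

p = 85/1590 = 0.053459… ≈ 0.053 (to 3 d.p.).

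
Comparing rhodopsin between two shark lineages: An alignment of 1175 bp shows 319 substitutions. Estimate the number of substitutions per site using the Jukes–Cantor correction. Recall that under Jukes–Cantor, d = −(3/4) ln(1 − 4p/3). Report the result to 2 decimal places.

0.34

p = 319/1175 ≈ 0.271489.
d = −(3/4) ln(1 − 4p/3) = −0.75 ln(1 − 0.361985) = −0.75 ln(0.638015)
  = −0.75 × (-0.449393) = 0.337045 substitutions/site.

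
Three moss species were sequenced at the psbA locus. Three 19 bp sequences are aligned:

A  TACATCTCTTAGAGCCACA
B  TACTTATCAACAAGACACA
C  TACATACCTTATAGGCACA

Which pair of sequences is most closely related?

A–B: 7/19 differ, p = 0.368, d = 0.507.
A–C: 4/19 differ, p = 0.211, d = 0.247.
B–C: 7/19 differ, p = 0.368, d = 0.507.
The smallest distance is between A and C.

A and C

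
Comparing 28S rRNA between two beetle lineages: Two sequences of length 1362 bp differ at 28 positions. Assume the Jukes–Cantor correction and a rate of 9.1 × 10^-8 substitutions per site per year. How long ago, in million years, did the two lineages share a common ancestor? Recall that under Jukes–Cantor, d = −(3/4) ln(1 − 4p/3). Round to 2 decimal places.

0.11

p = 28/1362 ≈ 0.020558.
d = −(3/4) ln(1 − 4p/3) = −0.75 ln(1 − 0.027411) = −0.75 ln(0.972589)
  = −0.75 × (-0.027794) = 0.020846 substitutions/site.
Under a molecular clock d = 2μt, so t = d/(2μ) = 0.020846 / (2 × 9.1 × 10^-8) = 0.11 million years.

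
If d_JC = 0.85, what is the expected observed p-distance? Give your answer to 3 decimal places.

0.509

p = (3/4)(1 − e^(−4d/3)) = 0.75 × (1 − e^(-1.133333)) = 0.75 × (1 − 0.321958) = 0.508532.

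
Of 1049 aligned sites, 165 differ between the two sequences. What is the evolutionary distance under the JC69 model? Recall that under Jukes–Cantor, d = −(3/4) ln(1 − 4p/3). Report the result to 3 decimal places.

0.177

p = 165/1049 ≈ 0.157293.
d = −(3/4) ln(1 − 4p/3) = −0.75 ln(1 − 0.209724) = −0.75 ln(0.790276)
  = −0.75 × (-0.235373) = 0.176530 substitutions/site.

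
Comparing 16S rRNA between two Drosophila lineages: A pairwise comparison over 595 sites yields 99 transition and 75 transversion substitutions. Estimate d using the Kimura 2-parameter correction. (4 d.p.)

P = 99/595 ≈ 0.166387 and Q = 75/595 ≈ 0.12605.
Under the Kimura two-parameter model, d = −½ ln(1 − 2P − Q) − ¼ ln(1 − 2Q).
1 − 2P − Q = 0.541176, giving −½ ln(0.541176) = 0.307005.
1 − 2Q = 0.7479, giving −¼ ln(0.7479) = 0.072621.
d = 0.307005 + 0.072621 = 0.379626.

0.3796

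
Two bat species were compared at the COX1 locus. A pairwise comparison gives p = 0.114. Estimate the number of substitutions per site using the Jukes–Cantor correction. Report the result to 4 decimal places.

d = −(3/4) ln(1 − 4p/3) = −0.75 ln(1 − 0.152) = −0.75 ln(0.848)
  = −0.75 × (-0.164875) = 0.123656 substitutions/site.

0.1237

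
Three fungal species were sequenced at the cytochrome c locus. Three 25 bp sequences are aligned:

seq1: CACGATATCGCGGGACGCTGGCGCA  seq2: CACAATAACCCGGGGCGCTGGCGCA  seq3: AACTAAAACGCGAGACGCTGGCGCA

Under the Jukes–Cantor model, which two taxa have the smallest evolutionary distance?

seq1–seq2: 4/25 differ, p = 0.160, d = 0.180.
seq1–seq3: 5/25 differ, p = 0.200, d = 0.233.
seq2–seq3: 6/25 differ, p = 0.240, d = 0.289.
The smallest distance is between seq1 and seq2.

seq1 and seq2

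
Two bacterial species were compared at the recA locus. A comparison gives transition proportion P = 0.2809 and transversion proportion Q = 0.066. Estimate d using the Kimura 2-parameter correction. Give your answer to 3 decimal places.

Under the Kimura two-parameter model, d = −½ ln(1 − 2P − Q) − ¼ ln(1 − 2Q).
1 − 2P − Q = 0.3722, giving −½ ln(0.3722) = 0.494162.
1 − 2Q = 0.868, giving −¼ ln(0.868) = 0.035391.
d = 0.494162 + 0.035391 = 0.529553.

0.530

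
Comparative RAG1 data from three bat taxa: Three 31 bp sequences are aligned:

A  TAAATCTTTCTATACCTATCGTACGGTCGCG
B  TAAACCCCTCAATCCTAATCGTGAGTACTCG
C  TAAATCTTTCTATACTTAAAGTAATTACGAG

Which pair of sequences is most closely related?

A–B: 12/31 differ, p = 0.387, d = 0.544.
A–C: 8/31 differ, p = 0.258, d = 0.316.
B–C: 12/31 differ, p = 0.387, d = 0.544.
The smallest distance is between A and C.

A and C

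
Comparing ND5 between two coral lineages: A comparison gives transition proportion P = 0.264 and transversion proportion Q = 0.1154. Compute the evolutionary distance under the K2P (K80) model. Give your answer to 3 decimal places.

0.581

Under the Kimura two-parameter model, d = −½ ln(1 − 2P − Q) − ¼ ln(1 − 2Q).
1 − 2P − Q = 0.3566, giving −½ ln(0.3566) = 0.515570.
1 − 2Q = 0.7692, giving −¼ ln(0.7692) = 0.065601.
d = 0.515570 + 0.065601 = 0.581171.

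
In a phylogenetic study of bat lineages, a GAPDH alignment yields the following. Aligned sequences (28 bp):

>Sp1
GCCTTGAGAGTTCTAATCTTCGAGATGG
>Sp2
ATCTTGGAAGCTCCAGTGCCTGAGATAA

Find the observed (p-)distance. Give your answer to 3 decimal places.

The sequences differ at 13 of 28 positions.
p = 13/28 = 0.464285… ≈ 0.464 (to 3 d.p.).

0.464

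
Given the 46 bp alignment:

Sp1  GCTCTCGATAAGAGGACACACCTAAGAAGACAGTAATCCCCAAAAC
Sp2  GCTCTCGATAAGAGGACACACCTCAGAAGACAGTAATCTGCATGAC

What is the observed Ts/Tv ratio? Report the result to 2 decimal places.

Transitions are A↔G and C↔T; transversions are all other mismatches.
Transitions: 2. Transversions: 3.
R = 2/3 = 0.666666… ≈ 0.67 (to 2 d.p.).

0.67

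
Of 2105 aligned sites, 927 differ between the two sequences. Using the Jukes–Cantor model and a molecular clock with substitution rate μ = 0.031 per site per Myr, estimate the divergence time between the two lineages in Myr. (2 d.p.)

p = 927/2105 ≈ 0.44038.
d = −(3/4) ln(1 − 4p/3) = −0.75 ln(1 − 0.587173) = −0.75 ln(0.412827)
  = −0.75 × (-0.884727) = 0.663545 substitutions/site.
Under a molecular clock d = 2μt, so t = d/(2μ) = 0.663545 / (2 × 0.031) = 10.70 Myr.

10.70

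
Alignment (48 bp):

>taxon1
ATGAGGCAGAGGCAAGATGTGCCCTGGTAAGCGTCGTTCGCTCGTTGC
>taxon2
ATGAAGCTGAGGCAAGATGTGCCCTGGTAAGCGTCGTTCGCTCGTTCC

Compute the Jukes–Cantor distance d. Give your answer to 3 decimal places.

0.065

The sequences differ at 3 of 48 sites (5, 8, 47), so p = 3/48 = 0.0625.
d = −(3/4) ln(1 − 4p/3) = −0.75 ln(1 − 0.083333) = −0.75 ln(0.916667)
  = −0.75 × (-0.087011) = 0.065258 substitutions/site.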